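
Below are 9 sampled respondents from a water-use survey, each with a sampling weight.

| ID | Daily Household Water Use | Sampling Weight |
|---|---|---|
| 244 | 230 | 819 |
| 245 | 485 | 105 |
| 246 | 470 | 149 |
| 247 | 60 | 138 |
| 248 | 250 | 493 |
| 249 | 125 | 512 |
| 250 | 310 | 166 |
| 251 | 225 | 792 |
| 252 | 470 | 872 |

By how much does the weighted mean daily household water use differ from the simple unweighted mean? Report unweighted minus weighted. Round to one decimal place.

8.8

Unweighted sum = 230 + 485 + 470 + 60 + 250 + 125 + 310 + 225 + 470 = 2625
Unweighted mean = 2625 / 9 = 291.66667
Weighted sum = 230×819 + 485×105 + 470×149 + 60×138 + 250×493 + 125×512 + 310×166 + 225×792 + 470×872
  = 188370 + 50925 + 70030 + 8280 + 123250 + 64000 + 51460 + 178200 + 409840 = 1144355
Sum of weights = 819 + 105 + 149 + 138 + 493 + 512 + 166 + 792 + 872 = 4046
Weighted mean = 1144355 / 4046 = 282.83613
Difference (unweighted minus weighted) = 8.8305322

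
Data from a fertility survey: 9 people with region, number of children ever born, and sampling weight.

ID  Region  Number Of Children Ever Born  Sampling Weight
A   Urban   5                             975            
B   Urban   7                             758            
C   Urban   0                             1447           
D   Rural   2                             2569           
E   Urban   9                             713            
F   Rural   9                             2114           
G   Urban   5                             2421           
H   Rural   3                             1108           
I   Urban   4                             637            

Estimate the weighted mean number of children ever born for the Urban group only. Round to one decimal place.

4.5

Urban rows: A, B, C, E, G, I
Weighted sum = 5×975 + 7×758 + 0×1447 + 9×713 + 5×2421 + 4×637
  = 4875 + 5306 + 0 + 6417 + 12105 + 2548 = 31251
Sum of weights = 975 + 758 + 1447 + 713 + 2421 + 637 = 6951
Weighted mean = 31251 / 6951 = 4.4958999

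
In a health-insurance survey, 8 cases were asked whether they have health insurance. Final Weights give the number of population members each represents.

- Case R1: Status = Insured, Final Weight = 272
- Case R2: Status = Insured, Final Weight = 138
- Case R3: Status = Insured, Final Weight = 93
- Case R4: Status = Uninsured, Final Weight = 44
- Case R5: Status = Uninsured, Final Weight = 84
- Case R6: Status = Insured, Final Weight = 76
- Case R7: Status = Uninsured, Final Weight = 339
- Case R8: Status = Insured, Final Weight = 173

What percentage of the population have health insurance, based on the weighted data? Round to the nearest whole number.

Sum of weights for 'Insured' = 272 + 138 + 93 + 76 + 173 = 752
Total weight = 272 + 138 + 93 + 44 + 84 + 76 + 339 + 173 = 1219
Weighted proportion = 752 / 1219 = 0.6168991 → 61.68991%

62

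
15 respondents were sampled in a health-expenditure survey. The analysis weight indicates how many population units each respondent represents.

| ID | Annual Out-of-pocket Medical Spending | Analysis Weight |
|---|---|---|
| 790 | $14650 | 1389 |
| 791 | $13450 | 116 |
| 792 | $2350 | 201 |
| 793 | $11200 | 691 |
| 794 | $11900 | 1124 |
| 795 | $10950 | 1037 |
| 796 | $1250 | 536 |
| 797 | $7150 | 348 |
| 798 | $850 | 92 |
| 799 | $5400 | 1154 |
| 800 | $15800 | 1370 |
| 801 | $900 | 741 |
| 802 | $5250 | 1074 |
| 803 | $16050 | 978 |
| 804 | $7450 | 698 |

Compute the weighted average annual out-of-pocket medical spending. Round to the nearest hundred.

9800

Weighted sum = 113167750
Sum of weights = 11549
Weighted mean = 113167750 / 11549 = 9798.922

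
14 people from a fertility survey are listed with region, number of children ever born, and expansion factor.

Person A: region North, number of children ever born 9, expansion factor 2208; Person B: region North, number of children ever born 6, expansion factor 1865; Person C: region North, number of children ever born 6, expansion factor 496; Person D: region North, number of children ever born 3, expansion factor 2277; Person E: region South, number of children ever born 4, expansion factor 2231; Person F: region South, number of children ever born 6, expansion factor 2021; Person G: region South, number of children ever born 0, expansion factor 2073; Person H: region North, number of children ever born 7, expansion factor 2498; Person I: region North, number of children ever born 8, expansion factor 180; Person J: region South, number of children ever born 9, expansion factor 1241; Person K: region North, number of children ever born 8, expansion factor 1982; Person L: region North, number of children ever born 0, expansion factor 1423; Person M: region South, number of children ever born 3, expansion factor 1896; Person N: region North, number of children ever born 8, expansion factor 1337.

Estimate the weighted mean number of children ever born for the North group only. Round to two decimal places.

North rows: A, B, C, D, H, I, K, L, N
Weighted sum = 9×2208 + 6×1865 + 6×496 + 3×2277 + 7×2498 + 8×180 + 8×1982 + 0×1423 + 8×1337
  = 19872 + 11190 + 2976 + 6831 + 17486 + 1440 + 15856 + 0 + 10696 = 86347
Sum of weights = 2208 + 1865 + 496 + 2277 + 2498 + 180 + 1982 + 1423 + 1337 = 14266
Weighted mean = 86347 / 14266 = 6.0526426

6.05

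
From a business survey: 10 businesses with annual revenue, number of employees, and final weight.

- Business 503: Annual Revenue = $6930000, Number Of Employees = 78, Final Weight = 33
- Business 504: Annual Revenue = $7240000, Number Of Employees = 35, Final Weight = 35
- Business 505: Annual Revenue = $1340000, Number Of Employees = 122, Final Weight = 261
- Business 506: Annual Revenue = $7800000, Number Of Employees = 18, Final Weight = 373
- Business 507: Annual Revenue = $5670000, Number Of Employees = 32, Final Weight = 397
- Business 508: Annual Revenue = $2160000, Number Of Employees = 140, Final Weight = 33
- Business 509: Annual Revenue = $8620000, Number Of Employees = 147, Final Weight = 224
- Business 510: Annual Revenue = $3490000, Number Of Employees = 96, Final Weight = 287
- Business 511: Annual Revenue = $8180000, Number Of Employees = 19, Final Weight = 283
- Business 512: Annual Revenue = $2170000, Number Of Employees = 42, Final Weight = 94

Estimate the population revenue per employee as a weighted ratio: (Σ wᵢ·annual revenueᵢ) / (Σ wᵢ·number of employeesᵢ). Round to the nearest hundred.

88900

Σ wᵢ·y = 6930000×33 + 7240000×35 + 1340000×261 + 7800000×373 + 5670000×397 + 2160000×33 + 8620000×224 + 3490000×287 + 8180000×283 + 2170000×94
  = 11514930000
Σ wᵢ·x = 78×33 + 35×35 + 122×261 + 18×373 + 32×397 + 140×33 + 147×224 + 96×287 + 19×283 + 42×94
  = 2574 + 1225 + 31842 + 6714 + 12704 + 4620 + 32928 + 27552 + 5377 + 3948 = 129484
Ratio = 11514930000 / 129484 = 88929.366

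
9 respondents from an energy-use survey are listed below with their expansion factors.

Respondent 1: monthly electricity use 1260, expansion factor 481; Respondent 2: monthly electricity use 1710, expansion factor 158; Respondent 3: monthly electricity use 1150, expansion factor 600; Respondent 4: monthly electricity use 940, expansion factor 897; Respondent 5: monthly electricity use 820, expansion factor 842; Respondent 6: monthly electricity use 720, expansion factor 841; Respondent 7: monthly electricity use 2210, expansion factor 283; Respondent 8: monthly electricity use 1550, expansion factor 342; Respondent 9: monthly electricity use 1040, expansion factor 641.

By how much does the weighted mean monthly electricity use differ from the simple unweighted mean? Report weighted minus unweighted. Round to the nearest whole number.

Unweighted sum = 11400
Unweighted mean = 11400 / 9 = 1266.6667
Weighted sum = 1260×481 + 1710×158 + 1150×600 + 940×897 + 820×842 + 720×841 + 2210×283 + 1550×342 + 1040×641
  = 606060 + 270180 + 690000 + 843180 + 690440 + 605520 + 625430 + 530100 + 666640 = 5527550
Sum of weights = 5085
Weighted mean = 5527550 / 5085 = 1087.0305
Difference (weighted minus unweighted) = -179.63618

-180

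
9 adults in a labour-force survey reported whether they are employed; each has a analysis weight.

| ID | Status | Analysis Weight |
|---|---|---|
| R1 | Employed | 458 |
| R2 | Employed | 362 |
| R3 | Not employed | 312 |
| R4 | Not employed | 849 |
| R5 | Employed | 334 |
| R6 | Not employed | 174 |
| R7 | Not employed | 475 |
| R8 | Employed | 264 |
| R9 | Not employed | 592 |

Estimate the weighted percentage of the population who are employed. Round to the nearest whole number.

37

Sum of weights for 'Employed' = 458 + 362 + 334 + 264 = 1418
Total weight = 458 + 362 + 312 + 849 + 334 + 174 + 475 + 264 + 592 = 3820
Weighted proportion = 1418 / 3820 = 0.37120419 → 37.120419%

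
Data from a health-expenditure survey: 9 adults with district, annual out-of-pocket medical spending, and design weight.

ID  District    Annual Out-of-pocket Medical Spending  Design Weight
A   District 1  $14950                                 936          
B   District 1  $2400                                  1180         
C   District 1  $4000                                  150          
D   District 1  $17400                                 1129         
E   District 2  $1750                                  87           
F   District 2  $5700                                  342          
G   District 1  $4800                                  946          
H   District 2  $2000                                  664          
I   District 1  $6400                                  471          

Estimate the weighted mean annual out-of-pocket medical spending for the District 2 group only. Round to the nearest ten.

3140

District 2 rows: E, F, H
Weighted sum = 1750×87 + 5700×342 + 2000×664
  = 3429650
Sum of weights = 1093
Weighted mean = 3429650 / 1093 = 3137.8317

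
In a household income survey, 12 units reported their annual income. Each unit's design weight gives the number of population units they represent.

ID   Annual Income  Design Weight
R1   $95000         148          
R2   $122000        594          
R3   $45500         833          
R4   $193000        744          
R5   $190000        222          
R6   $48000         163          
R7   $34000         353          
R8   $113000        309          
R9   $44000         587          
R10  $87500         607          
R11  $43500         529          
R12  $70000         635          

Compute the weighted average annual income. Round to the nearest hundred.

89300

Weighted sum = 95000×148 + 122000×594 + 45500×833 + 193000×744 + 190000×222 + 48000×163 + 34000×353 + 113000×309 + 44000×587 + 87500×607 + 43500×529 + 70000×635
  = 511346500
Sum of weights = 148 + 594 + 833 + 744 + 222 + 163 + 353 + 309 + 587 + 607 + 529 + 635 = 5724
Weighted mean = 511346500 / 5724 = 89333.77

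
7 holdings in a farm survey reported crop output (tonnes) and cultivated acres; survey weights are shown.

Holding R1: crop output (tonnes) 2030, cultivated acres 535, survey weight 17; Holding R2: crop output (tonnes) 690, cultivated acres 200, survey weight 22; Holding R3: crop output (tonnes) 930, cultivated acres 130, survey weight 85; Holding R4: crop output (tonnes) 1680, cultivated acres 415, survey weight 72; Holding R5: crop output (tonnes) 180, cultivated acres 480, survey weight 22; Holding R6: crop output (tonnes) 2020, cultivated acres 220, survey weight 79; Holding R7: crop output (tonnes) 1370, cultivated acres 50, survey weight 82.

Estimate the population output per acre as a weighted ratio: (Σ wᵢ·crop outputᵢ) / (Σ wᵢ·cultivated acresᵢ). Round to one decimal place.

6.1

Σ wᵢ·y = 2030×17 + 690×22 + 930×85 + 1680×72 + 180×22 + 2020×79 + 1370×82
  = 34510 + 15180 + 79050 + 120960 + 3960 + 159580 + 112340 = 525580
Σ wᵢ·x = 86465
Ratio = 525580 / 86465 = 6.0785289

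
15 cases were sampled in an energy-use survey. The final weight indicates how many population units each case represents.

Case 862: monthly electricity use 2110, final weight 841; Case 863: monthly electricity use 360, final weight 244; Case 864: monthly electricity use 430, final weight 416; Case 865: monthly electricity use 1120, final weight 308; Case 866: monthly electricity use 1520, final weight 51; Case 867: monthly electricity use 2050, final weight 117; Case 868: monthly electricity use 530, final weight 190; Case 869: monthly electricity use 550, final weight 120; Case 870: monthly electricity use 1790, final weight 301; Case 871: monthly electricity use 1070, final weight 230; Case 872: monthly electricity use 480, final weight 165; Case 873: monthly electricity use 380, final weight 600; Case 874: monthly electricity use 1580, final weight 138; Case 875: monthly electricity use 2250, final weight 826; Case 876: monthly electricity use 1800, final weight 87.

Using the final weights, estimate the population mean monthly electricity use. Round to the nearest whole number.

Weighted sum = 6195490
Sum of weights = 4634
Weighted mean = 6195490 / 4634 = 1336.9637

1337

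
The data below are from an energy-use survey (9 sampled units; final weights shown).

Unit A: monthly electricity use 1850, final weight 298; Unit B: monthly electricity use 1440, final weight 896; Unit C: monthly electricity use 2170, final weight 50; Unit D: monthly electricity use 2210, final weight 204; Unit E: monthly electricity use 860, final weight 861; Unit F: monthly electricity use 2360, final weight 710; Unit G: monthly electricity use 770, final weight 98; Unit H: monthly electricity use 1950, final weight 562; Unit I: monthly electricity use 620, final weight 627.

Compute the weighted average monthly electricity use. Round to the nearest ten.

Weighted sum = 1850×298 + 1440×896 + 2170×50 + 2210×204 + 860×861 + 2360×710 + 770×98 + 1950×562 + 620×627
  = 551300 + 1290240 + 108500 + 450840 + 740460 + 1675600 + 75460 + 1095900 + 388740 = 6377040
Sum of weights = 298 + 896 + 50 + 204 + 861 + 710 + 98 + 562 + 627 = 4306
Weighted mean = 6377040 / 4306 = 1480.9661

1480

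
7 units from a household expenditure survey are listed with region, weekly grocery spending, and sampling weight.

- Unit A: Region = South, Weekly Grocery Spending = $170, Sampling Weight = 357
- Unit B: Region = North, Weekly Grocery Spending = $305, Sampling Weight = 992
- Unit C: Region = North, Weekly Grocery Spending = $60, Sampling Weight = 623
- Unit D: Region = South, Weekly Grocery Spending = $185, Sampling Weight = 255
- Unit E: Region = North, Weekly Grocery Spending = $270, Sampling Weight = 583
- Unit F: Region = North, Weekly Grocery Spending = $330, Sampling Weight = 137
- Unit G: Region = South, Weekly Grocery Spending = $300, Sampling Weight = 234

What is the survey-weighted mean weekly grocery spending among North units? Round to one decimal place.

North rows: B, C, E, F
Weighted sum = 305×992 + 60×623 + 270×583 + 330×137
  = 542560
Sum of weights = 992 + 623 + 583 + 137 = 2335
Weighted mean = 542560 / 2335 = 232.35974

232.4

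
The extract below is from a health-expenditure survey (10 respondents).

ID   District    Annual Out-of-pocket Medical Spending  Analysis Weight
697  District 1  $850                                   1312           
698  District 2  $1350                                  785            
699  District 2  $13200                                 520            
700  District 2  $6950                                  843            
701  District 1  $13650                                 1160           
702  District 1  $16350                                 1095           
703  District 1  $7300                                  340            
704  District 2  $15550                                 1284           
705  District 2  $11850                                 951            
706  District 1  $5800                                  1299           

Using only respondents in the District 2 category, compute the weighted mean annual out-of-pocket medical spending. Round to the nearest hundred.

District 2 rows: 698, 699, 700, 704, 705
Weighted sum = 1350×785 + 13200×520 + 6950×843 + 15550×1284 + 11850×951
  = 45018150
Sum of weights = 4383
Weighted mean = 45018150 / 4383 = 10271.081

10300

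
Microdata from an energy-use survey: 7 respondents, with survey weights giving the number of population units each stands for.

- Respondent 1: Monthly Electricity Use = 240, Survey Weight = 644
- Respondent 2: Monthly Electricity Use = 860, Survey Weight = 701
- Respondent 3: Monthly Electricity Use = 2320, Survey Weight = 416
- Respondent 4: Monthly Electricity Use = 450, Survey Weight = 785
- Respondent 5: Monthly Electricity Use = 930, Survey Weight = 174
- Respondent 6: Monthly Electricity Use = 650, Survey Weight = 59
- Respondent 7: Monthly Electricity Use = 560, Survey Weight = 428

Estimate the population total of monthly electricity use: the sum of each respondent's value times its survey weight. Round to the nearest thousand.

2516000

Weighted total = 240×644 + 860×701 + 2320×416 + 450×785 + 930×174 + 650×59 + 560×428
  = 154560 + 602860 + 965120 + 353250 + 161820 + 38350 + 239680 = 2515640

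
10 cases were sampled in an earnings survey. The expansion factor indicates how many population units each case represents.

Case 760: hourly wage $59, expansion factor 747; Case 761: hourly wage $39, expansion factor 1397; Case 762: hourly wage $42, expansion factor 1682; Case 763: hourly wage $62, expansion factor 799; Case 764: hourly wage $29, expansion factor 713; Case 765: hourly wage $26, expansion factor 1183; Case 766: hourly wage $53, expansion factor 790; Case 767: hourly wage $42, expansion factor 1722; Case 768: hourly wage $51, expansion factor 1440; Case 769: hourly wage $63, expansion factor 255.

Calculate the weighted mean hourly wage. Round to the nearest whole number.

44

Weighted sum = 59×747 + 39×1397 + 42×1682 + 62×799 + 29×713 + 26×1183 + 53×790 + 42×1722 + 51×1440 + 63×255
  = 44073 + 54483 + 70644 + 49538 + 20677 + 30758 + 41870 + 72324 + 73440 + 16065 = 473872
Sum of weights = 747 + 1397 + 1682 + 799 + 713 + 1183 + 790 + 1722 + 1440 + 255 = 10728
Weighted mean = 473872 / 10728 = 44.171514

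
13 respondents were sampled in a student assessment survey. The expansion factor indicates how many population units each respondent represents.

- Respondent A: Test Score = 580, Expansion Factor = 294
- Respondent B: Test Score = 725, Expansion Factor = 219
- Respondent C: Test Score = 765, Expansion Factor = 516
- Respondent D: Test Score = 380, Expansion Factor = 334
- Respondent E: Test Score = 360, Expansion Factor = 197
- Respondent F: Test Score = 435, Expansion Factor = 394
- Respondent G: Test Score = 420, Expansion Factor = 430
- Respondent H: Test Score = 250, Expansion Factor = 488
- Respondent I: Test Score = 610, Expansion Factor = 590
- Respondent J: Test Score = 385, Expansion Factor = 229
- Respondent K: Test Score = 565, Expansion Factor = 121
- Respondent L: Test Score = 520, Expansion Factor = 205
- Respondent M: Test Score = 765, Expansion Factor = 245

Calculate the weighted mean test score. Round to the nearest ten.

520

Weighted sum = 2206320
Sum of weights = 4262
Weighted mean = 2206320 / 4262 = 517.67245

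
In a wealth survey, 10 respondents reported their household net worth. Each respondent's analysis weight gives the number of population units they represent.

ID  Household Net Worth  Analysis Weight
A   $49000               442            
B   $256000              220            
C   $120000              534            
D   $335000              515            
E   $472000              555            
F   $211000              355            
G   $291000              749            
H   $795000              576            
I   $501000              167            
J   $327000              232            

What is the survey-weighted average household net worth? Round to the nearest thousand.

Weighted sum = 1486858000
Sum of weights = 4345
Weighted mean = 1486858000 / 4345 = 342199.77

342000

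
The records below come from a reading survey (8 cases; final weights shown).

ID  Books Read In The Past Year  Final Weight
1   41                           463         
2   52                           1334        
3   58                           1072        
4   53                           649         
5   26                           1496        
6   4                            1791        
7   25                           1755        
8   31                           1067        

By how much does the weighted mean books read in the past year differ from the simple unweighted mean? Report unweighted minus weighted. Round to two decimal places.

4.26

Unweighted sum = 41 + 52 + 58 + 53 + 26 + 4 + 25 + 31 = 290
Unweighted mean = 290 / 8 = 36.25
Weighted sum = 41×463 + 52×1334 + 58×1072 + 53×649 + 26×1496 + 4×1791 + 25×1755 + 31×1067
  = 307936
Sum of weights = 463 + 1334 + 1072 + 649 + 1496 + 1791 + 1755 + 1067 = 9627
Weighted mean = 307936 / 9627 = 31.986704
Difference (unweighted minus weighted) = 4.2632959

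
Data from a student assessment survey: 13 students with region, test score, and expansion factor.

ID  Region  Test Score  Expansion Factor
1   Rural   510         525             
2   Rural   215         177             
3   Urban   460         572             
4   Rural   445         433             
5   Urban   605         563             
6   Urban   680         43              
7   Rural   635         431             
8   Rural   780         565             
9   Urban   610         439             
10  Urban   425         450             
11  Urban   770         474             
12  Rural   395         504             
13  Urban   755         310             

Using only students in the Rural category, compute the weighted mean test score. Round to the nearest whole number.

536

Rural rows: 1, 2, 4, 7, 8, 12
Weighted sum = 510×525 + 215×177 + 445×433 + 635×431 + 780×565 + 395×504
  = 1411955
Sum of weights = 525 + 177 + 433 + 431 + 565 + 504 = 2635
Weighted mean = 1411955 / 2635 = 535.8463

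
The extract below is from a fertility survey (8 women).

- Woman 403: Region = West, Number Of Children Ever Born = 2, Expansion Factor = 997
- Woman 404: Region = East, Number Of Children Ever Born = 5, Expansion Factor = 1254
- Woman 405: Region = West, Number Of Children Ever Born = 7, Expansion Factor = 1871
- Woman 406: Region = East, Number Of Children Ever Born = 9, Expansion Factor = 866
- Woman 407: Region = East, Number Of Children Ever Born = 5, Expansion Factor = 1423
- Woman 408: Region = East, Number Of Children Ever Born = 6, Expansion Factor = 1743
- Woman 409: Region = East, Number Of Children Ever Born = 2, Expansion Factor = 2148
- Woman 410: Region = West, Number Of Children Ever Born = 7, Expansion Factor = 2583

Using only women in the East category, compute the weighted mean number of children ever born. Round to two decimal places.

East rows: 404, 406, 407, 408, 409
Weighted sum = 5×1254 + 9×866 + 5×1423 + 6×1743 + 2×2148
  = 35933
Sum of weights = 1254 + 866 + 1423 + 1743 + 2148 = 7434
Weighted mean = 35933 / 7434 = 4.8336024

4.83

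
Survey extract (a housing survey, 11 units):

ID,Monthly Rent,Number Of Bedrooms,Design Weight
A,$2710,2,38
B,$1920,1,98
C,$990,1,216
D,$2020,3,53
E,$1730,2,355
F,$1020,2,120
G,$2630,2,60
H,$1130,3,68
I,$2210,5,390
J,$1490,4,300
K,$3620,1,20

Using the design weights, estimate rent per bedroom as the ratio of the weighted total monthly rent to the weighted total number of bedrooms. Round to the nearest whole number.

Σ wᵢ·y = 2710×38 + 1920×98 + 990×216 + 2020×53 + 1730×355 + 1020×120 + 2630×60 + 1130×68 + 2210×390 + 1490×300 + 3620×20
  = 102980 + 188160 + 213840 + 107060 + 614150 + 122400 + 157800 + 76840 + 861900 + 447000 + 72400 = 2964530
Σ wᵢ·x = 2×38 + 1×98 + 1×216 + 3×53 + 2×355 + 2×120 + 2×60 + 3×68 + 5×390 + 4×300 + 1×20
  = 76 + 98 + 216 + 159 + 710 + 240 + 120 + 204 + 1950 + 1200 + 20 = 4993
Ratio = 2964530 / 4993 = 593.73723

594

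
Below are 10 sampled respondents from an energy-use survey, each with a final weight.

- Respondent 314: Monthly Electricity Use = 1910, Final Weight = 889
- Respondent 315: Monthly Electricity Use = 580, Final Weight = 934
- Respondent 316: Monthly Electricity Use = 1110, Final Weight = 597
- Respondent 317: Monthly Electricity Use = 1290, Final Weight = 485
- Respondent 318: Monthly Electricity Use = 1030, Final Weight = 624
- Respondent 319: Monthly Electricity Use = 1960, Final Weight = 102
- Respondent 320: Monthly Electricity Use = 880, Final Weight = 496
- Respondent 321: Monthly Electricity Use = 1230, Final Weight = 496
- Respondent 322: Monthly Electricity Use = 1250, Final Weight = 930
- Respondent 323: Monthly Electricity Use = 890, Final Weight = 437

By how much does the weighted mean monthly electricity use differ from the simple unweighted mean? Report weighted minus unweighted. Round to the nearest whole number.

-50

Unweighted sum = 1910 + 580 + 1110 + 1290 + 1030 + 1960 + 880 + 1230 + 1250 + 890 = 12130
Unweighted mean = 12130 / 10 = 1213
Weighted sum = 1910×889 + 580×934 + 1110×597 + 1290×485 + 1030×624 + 1960×102 + 880×496 + 1230×496 + 1250×930 + 890×437
  = 1697990 + 541720 + 662670 + 625650 + 642720 + 199920 + 436480 + 610080 + 1162500 + 388930 = 6968660
Sum of weights = 889 + 934 + 597 + 485 + 624 + 102 + 496 + 496 + 930 + 437 = 5990
Weighted mean = 6968660 / 5990 = 1163.3823
Difference (weighted minus unweighted) = -49.617696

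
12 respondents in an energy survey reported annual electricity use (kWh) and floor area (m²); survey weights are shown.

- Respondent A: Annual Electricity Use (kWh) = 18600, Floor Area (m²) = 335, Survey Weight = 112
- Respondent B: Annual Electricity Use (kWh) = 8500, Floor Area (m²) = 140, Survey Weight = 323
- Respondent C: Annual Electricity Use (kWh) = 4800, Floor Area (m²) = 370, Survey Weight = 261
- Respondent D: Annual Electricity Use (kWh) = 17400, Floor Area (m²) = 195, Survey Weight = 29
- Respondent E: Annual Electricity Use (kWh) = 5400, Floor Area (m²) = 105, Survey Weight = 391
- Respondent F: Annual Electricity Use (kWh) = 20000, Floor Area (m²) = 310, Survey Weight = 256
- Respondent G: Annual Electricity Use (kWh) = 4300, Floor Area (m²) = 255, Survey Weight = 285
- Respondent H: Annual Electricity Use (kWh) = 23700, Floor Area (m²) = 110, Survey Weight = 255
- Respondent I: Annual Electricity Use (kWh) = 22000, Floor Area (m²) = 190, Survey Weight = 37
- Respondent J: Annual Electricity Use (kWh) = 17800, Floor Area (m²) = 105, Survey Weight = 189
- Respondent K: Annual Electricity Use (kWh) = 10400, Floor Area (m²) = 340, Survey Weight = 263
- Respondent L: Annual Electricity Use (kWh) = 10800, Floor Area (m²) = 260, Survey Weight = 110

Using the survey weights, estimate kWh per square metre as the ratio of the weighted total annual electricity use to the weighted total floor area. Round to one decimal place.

Σ wᵢ·y = 18600×112 + 8500×323 + 4800×261 + 17400×29 + 5400×391 + 20000×256 + 4300×285 + 23700×255 + 22000×37 + 17800×189 + 10400×263 + 10800×110
  = 2083200 + 2745500 + 1252800 + 504600 + 2111400 + 5120000 + 1225500 + 6043500 + 814000 + 3364200 + 2735200 + 1188000 = 29187900
Σ wᵢ·x = 335×112 + 140×323 + 370×261 + 195×29 + 105×391 + 310×256 + 255×285 + 110×255 + 190×37 + 105×189 + 340×263 + 260×110
  = 37520 + 45220 + 96570 + 5655 + 41055 + 79360 + 72675 + 28050 + 7030 + 19845 + 89420 + 28600 = 551000
Ratio = 29187900 / 551000 = 52.972595

53.0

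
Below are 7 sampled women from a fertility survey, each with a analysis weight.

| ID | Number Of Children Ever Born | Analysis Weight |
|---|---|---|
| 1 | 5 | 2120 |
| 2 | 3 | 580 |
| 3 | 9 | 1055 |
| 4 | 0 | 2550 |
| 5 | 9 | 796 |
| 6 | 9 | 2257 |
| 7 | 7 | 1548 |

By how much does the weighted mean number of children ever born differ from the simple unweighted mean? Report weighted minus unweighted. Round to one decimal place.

-0.5

Unweighted sum = 5 + 3 + 9 + 0 + 9 + 9 + 7 = 42
Unweighted mean = 42 / 7 = 6
Weighted sum = 5×2120 + 3×580 + 9×1055 + 0×2550 + 9×796 + 9×2257 + 7×1548
  = 10600 + 1740 + 9495 + 0 + 7164 + 20313 + 10836 = 60148
Sum of weights = 2120 + 580 + 1055 + 2550 + 796 + 2257 + 1548 = 10906
Weighted mean = 60148 / 10906 = 5.5151293
Difference (weighted minus unweighted) = -0.48487071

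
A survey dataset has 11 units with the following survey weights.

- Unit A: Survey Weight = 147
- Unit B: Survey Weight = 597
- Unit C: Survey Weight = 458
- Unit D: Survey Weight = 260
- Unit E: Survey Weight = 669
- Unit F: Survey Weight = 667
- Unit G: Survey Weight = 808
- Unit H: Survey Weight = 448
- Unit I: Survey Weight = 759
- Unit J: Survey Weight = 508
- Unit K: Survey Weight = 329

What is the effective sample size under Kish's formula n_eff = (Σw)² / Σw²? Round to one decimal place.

Σ wᵢ = 147 + 597 + 458 + 260 + 669 + 667 + 808 + 448 + 759 + 508 + 329 = 5650
Σ wᵢ² = 3343786
n_eff = 5650² / 3343786 = 31922500 / 3343786 = 9.5468131

9.5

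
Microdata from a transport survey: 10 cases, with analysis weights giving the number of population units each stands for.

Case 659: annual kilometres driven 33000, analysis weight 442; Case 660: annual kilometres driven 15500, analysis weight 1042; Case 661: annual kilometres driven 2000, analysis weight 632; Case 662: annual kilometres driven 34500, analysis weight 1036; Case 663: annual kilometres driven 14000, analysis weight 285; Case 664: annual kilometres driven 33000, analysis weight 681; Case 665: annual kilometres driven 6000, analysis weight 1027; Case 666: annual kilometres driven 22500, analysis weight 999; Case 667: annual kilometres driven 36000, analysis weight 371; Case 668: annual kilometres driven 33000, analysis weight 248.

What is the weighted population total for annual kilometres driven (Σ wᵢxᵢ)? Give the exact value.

Weighted total = 33000×442 + 15500×1042 + 2000×632 + 34500×1036 + 14000×285 + 33000×681 + 6000×1027 + 22500×999 + 36000×371 + 33000×248
  = 14586000 + 16151000 + 1264000 + 35742000 + 3990000 + 22473000 + 6162000 + 22477500 + 13356000 + 8184000 = 144385500

144385500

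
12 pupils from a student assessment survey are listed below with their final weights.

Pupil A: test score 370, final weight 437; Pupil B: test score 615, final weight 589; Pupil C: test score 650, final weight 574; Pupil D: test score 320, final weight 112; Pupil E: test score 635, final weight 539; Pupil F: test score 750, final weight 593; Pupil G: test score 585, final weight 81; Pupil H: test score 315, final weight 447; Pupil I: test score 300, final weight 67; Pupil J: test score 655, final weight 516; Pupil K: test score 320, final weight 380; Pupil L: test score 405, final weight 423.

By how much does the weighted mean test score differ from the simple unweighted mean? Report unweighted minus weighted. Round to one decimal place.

-44.5

Unweighted sum = 5920
Unweighted mean = 5920 / 12 = 493.33333
Weighted sum = 370×437 + 615×589 + 650×574 + 320×112 + 635×539 + 750×593 + 585×81 + 315×447 + 300×67 + 655×516 + 320×380 + 405×423
  = 161690 + 362235 + 373100 + 35840 + 342265 + 444750 + 47385 + 140805 + 20100 + 337980 + 121600 + 171315 = 2559065
Sum of weights = 437 + 589 + 574 + 112 + 539 + 593 + 81 + 447 + 67 + 516 + 380 + 423 = 4758
Weighted mean = 2559065 / 4758 = 537.84468
Difference (unweighted minus weighted) = -44.511349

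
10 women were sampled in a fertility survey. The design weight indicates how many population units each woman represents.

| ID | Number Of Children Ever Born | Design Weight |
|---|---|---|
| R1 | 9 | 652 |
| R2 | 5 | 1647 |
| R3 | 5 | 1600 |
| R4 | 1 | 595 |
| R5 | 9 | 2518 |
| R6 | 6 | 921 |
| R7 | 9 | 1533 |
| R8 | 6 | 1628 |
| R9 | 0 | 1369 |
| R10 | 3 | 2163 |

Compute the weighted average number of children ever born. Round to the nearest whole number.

Weighted sum = 80940
Sum of weights = 652 + 1647 + 1600 + 595 + 2518 + 921 + 1533 + 1628 + 1369 + 2163 = 14626
Weighted mean = 80940 / 14626 = 5.5339806

6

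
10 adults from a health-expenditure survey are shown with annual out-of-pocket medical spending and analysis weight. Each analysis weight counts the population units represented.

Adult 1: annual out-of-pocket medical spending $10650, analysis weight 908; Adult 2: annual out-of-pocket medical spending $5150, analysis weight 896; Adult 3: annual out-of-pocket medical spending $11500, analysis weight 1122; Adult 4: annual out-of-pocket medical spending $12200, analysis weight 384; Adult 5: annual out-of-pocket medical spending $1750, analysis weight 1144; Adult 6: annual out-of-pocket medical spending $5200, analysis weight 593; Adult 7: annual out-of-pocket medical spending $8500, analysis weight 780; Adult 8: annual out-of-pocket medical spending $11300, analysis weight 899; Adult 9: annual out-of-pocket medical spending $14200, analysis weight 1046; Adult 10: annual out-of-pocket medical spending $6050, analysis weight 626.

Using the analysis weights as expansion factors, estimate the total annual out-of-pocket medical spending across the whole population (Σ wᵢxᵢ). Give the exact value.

72387200

Weighted total = 10650×908 + 5150×896 + 11500×1122 + 12200×384 + 1750×1144 + 5200×593 + 8500×780 + 11300×899 + 14200×1046 + 6050×626
  = 9670200 + 4614400 + 12903000 + 4684800 + 2002000 + 3083600 + 6630000 + 10158700 + 14853200 + 3787300 = 72387200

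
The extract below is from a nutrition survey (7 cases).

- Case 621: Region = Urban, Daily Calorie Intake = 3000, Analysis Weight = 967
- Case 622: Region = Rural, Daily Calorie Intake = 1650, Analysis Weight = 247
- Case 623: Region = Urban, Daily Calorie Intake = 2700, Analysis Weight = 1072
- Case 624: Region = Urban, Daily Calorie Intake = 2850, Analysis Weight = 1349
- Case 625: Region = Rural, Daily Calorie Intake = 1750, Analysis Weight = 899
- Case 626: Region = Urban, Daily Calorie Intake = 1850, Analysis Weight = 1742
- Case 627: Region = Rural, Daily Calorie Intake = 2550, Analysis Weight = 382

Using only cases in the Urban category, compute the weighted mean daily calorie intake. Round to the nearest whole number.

2507

Urban rows: 621, 623, 624, 626
Weighted sum = 3000×967 + 2700×1072 + 2850×1349 + 1850×1742
  = 2901000 + 2894400 + 3844650 + 3222700 = 12862750
Sum of weights = 967 + 1072 + 1349 + 1742 = 5130
Weighted mean = 12862750 / 5130 = 2507.3587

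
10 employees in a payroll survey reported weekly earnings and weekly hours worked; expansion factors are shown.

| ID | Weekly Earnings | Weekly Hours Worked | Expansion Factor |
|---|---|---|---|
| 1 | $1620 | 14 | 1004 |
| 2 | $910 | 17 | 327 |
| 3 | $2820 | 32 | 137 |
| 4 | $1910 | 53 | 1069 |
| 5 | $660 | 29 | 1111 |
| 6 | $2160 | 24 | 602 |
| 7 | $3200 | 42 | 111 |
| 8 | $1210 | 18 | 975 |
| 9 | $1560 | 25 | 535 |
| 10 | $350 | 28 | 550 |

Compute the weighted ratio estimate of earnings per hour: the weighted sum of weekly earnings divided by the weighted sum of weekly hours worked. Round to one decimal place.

Σ wᵢ·y = 1620×1004 + 910×327 + 2820×137 + 1910×1069 + 660×1111 + 2160×602 + 3200×111 + 1210×975 + 1560×535 + 350×550
  = 1626480 + 297570 + 386340 + 2041790 + 733260 + 1300320 + 355200 + 1179750 + 834600 + 192500 = 8947810
Σ wᵢ·x = 14×1004 + 17×327 + 32×137 + 53×1069 + 29×1111 + 24×602 + 42×111 + 18×975 + 25×535 + 28×550
  = 178310
Ratio = 8947810 / 178310 = 50.181201

50.2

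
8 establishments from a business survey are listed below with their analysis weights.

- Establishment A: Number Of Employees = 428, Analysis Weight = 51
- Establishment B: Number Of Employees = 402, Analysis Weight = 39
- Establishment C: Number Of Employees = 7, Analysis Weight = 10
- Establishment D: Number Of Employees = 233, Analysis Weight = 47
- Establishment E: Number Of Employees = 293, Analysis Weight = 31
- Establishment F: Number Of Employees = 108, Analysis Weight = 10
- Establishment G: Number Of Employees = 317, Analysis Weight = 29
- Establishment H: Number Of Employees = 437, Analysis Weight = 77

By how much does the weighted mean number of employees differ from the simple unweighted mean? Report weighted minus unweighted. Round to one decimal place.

Unweighted sum = 428 + 402 + 7 + 233 + 293 + 108 + 317 + 437 = 2225
Unweighted mean = 2225 / 8 = 278.125
Weighted sum = 428×51 + 402×39 + 7×10 + 233×47 + 293×31 + 108×10 + 317×29 + 437×77
  = 101532
Sum of weights = 294
Weighted mean = 101532 / 294 = 345.34694
Difference (weighted minus unweighted) = 67.221939

67.2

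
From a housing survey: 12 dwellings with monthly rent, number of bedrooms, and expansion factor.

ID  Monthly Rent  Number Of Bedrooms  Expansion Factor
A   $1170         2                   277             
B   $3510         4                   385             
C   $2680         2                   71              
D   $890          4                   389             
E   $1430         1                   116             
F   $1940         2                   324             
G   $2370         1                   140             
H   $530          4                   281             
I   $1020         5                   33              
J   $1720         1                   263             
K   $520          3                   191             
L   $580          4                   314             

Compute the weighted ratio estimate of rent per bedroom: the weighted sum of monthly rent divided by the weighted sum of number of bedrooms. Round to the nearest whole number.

Σ wᵢ·y = 1170×277 + 3510×385 + 2680×71 + 890×389 + 1430×116 + 1940×324 + 2370×140 + 530×281 + 1020×33 + 1720×263 + 520×191 + 580×314
  = 324090 + 1351350 + 190280 + 346210 + 165880 + 628560 + 331800 + 148930 + 33660 + 452360 + 99320 + 182120 = 4254560
Σ wᵢ·x = 2×277 + 4×385 + 2×71 + 4×389 + 1×116 + 2×324 + 1×140 + 4×281 + 5×33 + 1×263 + 3×191 + 4×314
  = 554 + 1540 + 142 + 1556 + 116 + 648 + 140 + 1124 + 165 + 263 + 573 + 1256 = 8077
Ratio = 4254560 / 8077 = 526.75003

527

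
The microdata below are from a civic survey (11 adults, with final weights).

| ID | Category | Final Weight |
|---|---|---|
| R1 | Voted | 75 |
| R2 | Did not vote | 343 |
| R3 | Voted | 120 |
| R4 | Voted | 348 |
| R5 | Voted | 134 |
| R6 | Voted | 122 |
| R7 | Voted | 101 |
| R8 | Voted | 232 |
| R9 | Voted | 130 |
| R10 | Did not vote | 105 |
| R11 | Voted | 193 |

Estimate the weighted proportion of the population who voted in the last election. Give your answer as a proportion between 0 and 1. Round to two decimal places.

0.76

Sum of weights for 'Voted' = 75 + 120 + 348 + 134 + 122 + 101 + 232 + 130 + 193 = 1455
Total weight = 75 + 343 + 120 + 348 + 134 + 122 + 101 + 232 + 130 + 105 + 193 = 1903
Weighted proportion = 1455 / 1903 = 0.76458224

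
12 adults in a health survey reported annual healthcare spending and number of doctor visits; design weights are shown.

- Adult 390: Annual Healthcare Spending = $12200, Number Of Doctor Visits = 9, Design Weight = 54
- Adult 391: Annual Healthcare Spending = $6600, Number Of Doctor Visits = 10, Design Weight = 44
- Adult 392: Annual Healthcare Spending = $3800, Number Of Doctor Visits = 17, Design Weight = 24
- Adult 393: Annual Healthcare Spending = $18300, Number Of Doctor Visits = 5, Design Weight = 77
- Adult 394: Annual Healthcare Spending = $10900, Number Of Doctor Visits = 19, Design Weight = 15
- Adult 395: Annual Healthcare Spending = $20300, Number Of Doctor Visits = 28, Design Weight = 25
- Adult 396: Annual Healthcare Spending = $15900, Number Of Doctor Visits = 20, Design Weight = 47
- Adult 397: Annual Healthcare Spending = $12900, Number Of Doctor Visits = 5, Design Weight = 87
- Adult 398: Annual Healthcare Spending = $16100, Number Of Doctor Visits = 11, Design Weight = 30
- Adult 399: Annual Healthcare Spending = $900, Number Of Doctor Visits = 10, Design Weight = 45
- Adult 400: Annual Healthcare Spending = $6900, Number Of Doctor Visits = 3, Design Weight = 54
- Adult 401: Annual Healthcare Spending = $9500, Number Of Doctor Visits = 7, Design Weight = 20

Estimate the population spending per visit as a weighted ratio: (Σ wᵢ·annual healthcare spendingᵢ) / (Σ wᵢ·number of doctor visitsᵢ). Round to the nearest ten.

Σ wᵢ·y = 12200×54 + 6600×44 + 3800×24 + 18300×77 + 10900×15 + 20300×25 + 15900×47 + 12900×87 + 16100×30 + 900×45 + 6900×54 + 9500×20
  = 6076200
Σ wᵢ·x = 9×54 + 10×44 + 17×24 + 5×77 + 19×15 + 28×25 + 20×47 + 5×87 + 11×30 + 10×45 + 3×54 + 7×20
  = 486 + 440 + 408 + 385 + 285 + 700 + 940 + 435 + 330 + 450 + 162 + 140 = 5161
Ratio = 6076200 / 5161 = 1177.33

1180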